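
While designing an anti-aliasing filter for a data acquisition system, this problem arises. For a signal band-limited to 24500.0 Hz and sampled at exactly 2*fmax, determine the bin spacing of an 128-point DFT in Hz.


Step 1 — Nyquist sampling rate:
fs = 2 * fmax = 2 * 24500.0 = 49000.0 Hz

Step 2 — DFT bin spacing:
df = fs / N = 49000.0 / 128 = 382.8125 Hz

382.8125 Hz


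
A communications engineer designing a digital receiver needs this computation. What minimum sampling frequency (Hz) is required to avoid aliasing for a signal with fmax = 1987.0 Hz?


The Nyquist rate is twice the maximum frequency component.
fs_min = 2 * fmax
      = 2 * 1987.0
      = 3974.0 Hz

3974.0


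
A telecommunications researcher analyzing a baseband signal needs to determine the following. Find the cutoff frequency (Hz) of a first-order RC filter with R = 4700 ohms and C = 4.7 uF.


Cutoff frequency of a first-order RC filter:
fc = 1 / (2 * pi * R * C)
C = 4.7 uF = 4.7e-06 F
fc = 1 / (2 * pi * 4700 * 4.7e-06)
   = 1 / 0.1387955634356
   = 7.204841 Hz

7.204841 Hz


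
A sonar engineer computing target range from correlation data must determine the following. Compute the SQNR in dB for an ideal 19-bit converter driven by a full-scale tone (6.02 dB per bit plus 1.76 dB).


Theoretical SNR for a full-scale sinusoid:
SNR = 6.02 * N + 1.76
    = 6.02 * 19 + 1.76
    = 114.38 + 1.76
    = 116.14 dB

116.14 dB


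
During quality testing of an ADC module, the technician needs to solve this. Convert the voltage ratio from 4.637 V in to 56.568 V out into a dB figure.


Voltage gain in dB:
G = 20 * log10(Vout / Vin)
  = 20 * log10(56.568 / 4.637)
  = 20 * log10(12.199267)
  = 20 * 1.086334
  = 21.73 dB

21.73 dB


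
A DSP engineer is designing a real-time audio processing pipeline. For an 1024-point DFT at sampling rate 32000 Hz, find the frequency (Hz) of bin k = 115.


Frequency of DFT bin k:
f_k = k * fs / N
    = 115 * 32000 / 1024
    = 3680000 / 1024
    = 3593.75 Hz

3593.75 Hz


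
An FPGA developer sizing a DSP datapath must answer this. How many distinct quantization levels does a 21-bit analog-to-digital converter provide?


Number of quantization levels = 2^N
= 2^21
= 2097152

2097152


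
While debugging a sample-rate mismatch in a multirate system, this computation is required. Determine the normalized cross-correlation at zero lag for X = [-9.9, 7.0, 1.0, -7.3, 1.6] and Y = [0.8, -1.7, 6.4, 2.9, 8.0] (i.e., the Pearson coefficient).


Pearson correlation coefficient (population):
r = cov(X,Y) / (std(X) * std(Y))
Mean X = -1.52, Mean Y = 3.28
Cov(X,Y) = 0.6276
Std(X) = 6.201742, Std(Y) = 3.552689
r = 0.0285

0.0285


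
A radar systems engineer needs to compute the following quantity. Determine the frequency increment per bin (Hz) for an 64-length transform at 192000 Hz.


DFT frequency resolution:
df = fs / N
   = 192000 / 64
   = 3000.0 Hz

3000.0 Hz


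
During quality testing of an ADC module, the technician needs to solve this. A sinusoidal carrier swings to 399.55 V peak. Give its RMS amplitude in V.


RMS voltage for a sinusoidal waveform:
V_rms = V_peak / sqrt(2)
      = 399.55 / 1.414214
      = 282.525 V

282.525 V


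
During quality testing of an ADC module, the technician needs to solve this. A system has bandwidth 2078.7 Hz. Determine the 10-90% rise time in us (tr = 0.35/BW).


Rise time from bandwidth relationship:
tr = 0.35 / BW
   = 0.35 / 2078.7
   = 0.0001683744648 s
   = 168.3745 us

168.3745 us


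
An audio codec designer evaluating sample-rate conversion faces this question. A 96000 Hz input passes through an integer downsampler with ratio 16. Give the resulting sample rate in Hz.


Decimation reduces the sample rate:
fs_out = fs_in / M
       = 96000 / 16
       = 6000.0 Hz

6000.0 Hz


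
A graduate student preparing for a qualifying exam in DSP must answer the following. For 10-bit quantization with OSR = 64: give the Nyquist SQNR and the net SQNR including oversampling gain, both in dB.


Step 1 — baseline SQNR at Nyquist:
SQNR_base = 6.02*N + 1.76
          = 6.02*10 + 1.76
          = 61.96 dB

Step 2 — oversampling processing gain:
G = 10*log10(OSR) = 10*log10(64) = 18.06 dB

Step 3 — total:
SQNR_total = 61.96 + 18.06 = 80.02 dB

Base SQNR = 61.96 dB; oversampled SQNR = 80.02 dB


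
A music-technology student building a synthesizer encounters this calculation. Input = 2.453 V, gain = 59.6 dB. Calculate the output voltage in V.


Output voltage from dB gain:
V_out = V_in * 10^(gain_dB / 20)
      = 2.453 * 10^(59.6 / 20)
      = 2.453 * 954.992586
      = 2342.5968 V

2342.5968 V


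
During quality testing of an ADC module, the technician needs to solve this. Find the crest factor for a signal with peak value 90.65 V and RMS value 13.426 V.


Crest factor is the ratio of peak to RMS:
CF = V_peak / V_rms
   = 90.65 / 13.426
   = 6.7518

6.7518


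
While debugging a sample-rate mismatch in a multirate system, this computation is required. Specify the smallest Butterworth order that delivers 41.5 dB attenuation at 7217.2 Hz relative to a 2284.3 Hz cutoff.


Butterworth filter order formula:
n = log10(10^(A/10) - 1) / (2 * log10(f_stop/f_pass))
10^(41.5/10) - 1 = 14124.3754
f_stop/f_pass = 7217.2 / 2284.3 = 3.1595
n = 4.1532 -> ceil = 5

5


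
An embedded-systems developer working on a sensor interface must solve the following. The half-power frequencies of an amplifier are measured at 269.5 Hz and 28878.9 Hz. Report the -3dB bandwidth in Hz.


Bandwidth is the difference of -3dB frequencies:
BW = f_high - f_low
   = 28878.9 - 269.5
   = 28609.4 Hz

28609.4 Hz


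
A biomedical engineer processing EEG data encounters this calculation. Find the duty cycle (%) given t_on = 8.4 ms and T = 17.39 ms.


Duty cycle as a percentage:
DC = (t_on / T) * 100
   = (8.4 / 17.39) * 100
   = 0.483036 * 100
   = 48.3 %

48.3 %


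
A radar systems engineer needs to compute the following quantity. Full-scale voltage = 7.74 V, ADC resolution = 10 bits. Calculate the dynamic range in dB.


Dynamic range from full-scale to LSB:
V_min = V_max / 2^bits = 7.74 / 2^10
DR = 20 * log10(V_max / V_min)
   = 20 * log10(2^10)
   = 20 * 10 * log10(2)
   = 60.21 dB

60.21 dB


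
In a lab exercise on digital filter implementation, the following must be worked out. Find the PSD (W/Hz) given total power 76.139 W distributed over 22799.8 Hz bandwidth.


Power spectral density:
PSD = P / BW
    = 76.139 / 22799.8
    = 0.00333946 W/Hz

0.00333946 W/Hz


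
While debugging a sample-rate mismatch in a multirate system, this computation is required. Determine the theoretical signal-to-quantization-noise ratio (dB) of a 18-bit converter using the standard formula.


Theoretical SNR for a full-scale sinusoid:
SNR = 6.02 * N + 1.76
    = 6.02 * 18 + 1.76
    = 108.36 + 1.76
    = 110.12 dB

110.12 dB


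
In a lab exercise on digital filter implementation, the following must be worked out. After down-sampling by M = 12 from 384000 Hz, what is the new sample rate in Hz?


Decimation reduces the sample rate:
fs_out = fs_in / M
       = 384000 / 12
       = 32000.0 Hz

32000.0 Hz


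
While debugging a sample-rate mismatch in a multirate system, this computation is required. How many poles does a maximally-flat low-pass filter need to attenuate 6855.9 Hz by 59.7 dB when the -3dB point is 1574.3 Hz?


Butterworth filter order formula:
n = log10(10^(A/10) - 1) / (2 * log10(f_stop/f_pass))
10^(59.7/10) - 1 = 933253.3008
f_stop/f_pass = 6855.9 / 1574.3 = 4.3549
n = 4.6715 -> ceil = 5

5


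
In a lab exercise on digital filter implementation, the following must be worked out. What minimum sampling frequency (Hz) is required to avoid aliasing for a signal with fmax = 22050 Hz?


The Nyquist rate is twice the maximum frequency component.
fs_min = 2 * fmax
      = 2 * 22050
      = 44100 Hz

44100


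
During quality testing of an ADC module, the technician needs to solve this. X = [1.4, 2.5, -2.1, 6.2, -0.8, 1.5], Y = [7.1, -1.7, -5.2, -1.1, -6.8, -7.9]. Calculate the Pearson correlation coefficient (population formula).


Pearson correlation coefficient (population):
r = cov(X,Y) / (std(X) * std(Y))
Mean X = 1.45, Mean Y = -2.6
Cov(X,Y) = 4.333333
Std(X) = 2.624722, Std(Y) = 4.993996
r = 0.3306

0.3306


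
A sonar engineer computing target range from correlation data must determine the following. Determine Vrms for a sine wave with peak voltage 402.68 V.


RMS voltage for a sinusoidal waveform:
V_rms = V_peak / sqrt(2)
      = 402.68 / 1.414214
      = 284.738 V

284.738 V


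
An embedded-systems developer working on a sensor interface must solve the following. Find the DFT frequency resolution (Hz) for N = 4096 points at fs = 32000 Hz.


DFT frequency resolution:
df = fs / N
   = 32000 / 4096
   = 7.8125 Hz

7.8125 Hz


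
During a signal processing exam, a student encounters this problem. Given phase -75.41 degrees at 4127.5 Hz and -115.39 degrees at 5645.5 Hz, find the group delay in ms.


Group delay from phase difference:
tau = -d(phi)/d(omega)
d(phi) = -39.98 deg = -0.697783 rad
d(omega) = 2*pi*(5645.5 - 4127.5) = 9537.8753 rad/s
tau = -(-0.697783) / 9537.8753
    = 0.0732 ms

0.0732 ms


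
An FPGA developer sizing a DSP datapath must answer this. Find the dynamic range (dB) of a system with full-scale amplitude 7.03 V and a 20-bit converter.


Dynamic range from full-scale to LSB:
V_min = V_max / 2^bits = 7.03 / 2^20
DR = 20 * log10(V_max / V_min)
   = 20 * log10(2^20)
   = 20 * 20 * log10(2)
   = 120.41 dB

120.41 dB


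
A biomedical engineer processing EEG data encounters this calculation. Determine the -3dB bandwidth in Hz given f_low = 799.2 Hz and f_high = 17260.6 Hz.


Bandwidth is the difference of -3dB frequencies:
BW = f_high - f_low
   = 17260.6 - 799.2
   = 16461.4 Hz

16461.4 Hz


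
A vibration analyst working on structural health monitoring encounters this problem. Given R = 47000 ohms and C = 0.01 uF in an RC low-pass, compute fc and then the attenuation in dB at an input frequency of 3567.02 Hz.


Step 1 — cutoff frequency:
fc = 1 / (2*pi*R*C)
C = 0.01 uF = 1e-08 F
fc = 1 / (2*pi*47000*1e-08)
   = 338.628 Hz

Step 2 — magnitude at f = 3567.02 Hz:
|H(f)| = 1 / sqrt(1 + (f/fc)^2)
f/fc = 3567.02 / 338.628 = 10.533742
|H| = 1 / sqrt(1 + 110.959721) = 0.0945081
|H|_dB = 20*log10(0.0945081) = -20.49 dB

fc = 338.628 Hz; |H(3567.02 Hz)| = -20.49 dB


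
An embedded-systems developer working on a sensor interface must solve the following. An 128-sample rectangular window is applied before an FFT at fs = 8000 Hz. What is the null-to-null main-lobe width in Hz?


Main lobe width for a rectangular window:
Width = 2 * fs / N
      = 2 * 8000 / 128
      = 16000 / 128
      = 125.0 Hz

125.0 Hz


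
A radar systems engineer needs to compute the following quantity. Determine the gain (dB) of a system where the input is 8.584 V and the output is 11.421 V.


Voltage gain in dB:
G = 20 * log10(Vout / Vin)
  = 20 * log10(11.421 / 8.584)
  = 20 * log10(1.330499)
  = 20 * 0.124014
  = 2.48 dB

2.48 dB


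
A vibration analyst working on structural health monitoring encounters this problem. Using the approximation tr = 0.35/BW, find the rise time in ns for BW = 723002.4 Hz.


Rise time from bandwidth relationship:
tr = 0.35 / BW
   = 0.35 / 723002.4
   = 4.840924456e-07 s
   = 484.0924 ns

484.0924 ns


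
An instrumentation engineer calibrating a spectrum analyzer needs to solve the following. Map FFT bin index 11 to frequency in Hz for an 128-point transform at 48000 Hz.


Frequency of DFT bin k:
f_k = k * fs / N
    = 11 * 48000 / 128
    = 528000 / 128
    = 4125.0 Hz

4125.0 Hz


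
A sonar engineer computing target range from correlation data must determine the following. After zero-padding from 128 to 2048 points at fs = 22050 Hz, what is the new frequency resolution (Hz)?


Frequency resolution after zero-padding:
N_padded = 128 * 16 = 2048
df = fs / N_padded
   = 22050 / 2048
   = 10.7666 Hz

10.7666 Hz


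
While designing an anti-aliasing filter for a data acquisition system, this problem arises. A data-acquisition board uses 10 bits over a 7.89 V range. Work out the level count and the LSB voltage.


Step 1 — number of quantization levels:
L = 2^N = 2^10 = 1024

Step 2 — LSB step size:
delta = Vfs / L
      = 7.89 / 1024
      = 0.00770508 V

Levels = 1024; step size = 0.00770508 V


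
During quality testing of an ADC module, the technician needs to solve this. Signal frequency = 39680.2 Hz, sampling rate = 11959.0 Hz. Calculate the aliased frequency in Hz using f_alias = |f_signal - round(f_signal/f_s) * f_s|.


Compute the nearest integer multiple of fs to the signal:
n = round(39680.2 / 11959.0) = 3
f_alias = |39680.2 - 3 * 11959.0|
        = |39680.2 - 35877.0|
        = 3803.2 Hz

3803.2


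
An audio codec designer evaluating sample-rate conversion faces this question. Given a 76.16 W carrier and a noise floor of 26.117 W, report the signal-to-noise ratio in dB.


SNR in decibels:
SNR = 10 * log10(Ps / Pn)
    = 10 * log10(76.16 / 26.117)
    = 10 * log10(2.9161)
    = 10 * 0.4648
    = 4.65 dB

4.65 dB


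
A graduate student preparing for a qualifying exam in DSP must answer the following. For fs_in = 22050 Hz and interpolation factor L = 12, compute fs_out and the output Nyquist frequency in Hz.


Step 1 — output sample rate after interpolation by L:
fs_out = L * fs_in = 12 * 22050 = 264600 Hz

Step 2 — Nyquist frequency of the output stream:
f_Nyq = fs_out / 2 = 264600 / 2 = 132300.0 Hz

fs_out = 264600 Hz; f_Nyquist = 132300.0 Hz


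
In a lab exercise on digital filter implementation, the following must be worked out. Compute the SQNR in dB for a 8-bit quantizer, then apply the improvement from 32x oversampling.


Step 1 — baseline SQNR at Nyquist:
SQNR_base = 6.02*N + 1.76
          = 6.02*8 + 1.76
          = 49.92 dB

Step 2 — oversampling processing gain:
G = 10*log10(OSR) = 10*log10(32) = 15.05 dB

Step 3 — total:
SQNR_total = 49.92 + 15.05 = 64.97 dB

Base SQNR = 49.92 dB; oversampled SQNR = 64.97 dB


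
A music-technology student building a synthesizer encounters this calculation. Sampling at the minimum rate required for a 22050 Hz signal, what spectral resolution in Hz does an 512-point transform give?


Step 1 — Nyquist sampling rate:
fs = 2 * fmax = 2 * 22050 = 44100 Hz

Step 2 — DFT bin spacing:
df = fs / N = 44100 / 512 = 86.1328 Hz

86.1328 Hz


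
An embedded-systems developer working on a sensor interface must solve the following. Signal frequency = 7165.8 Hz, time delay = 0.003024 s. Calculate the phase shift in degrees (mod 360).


Phase shift from frequency and time delay:
phi = 360 * f * t_delay
    = 360 * 7165.8 * 0.003024
    = 7800.98 degrees
    mod 360 = 240.98 degrees

240.98 degrees


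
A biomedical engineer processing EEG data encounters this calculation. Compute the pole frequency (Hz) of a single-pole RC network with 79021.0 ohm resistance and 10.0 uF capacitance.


Cutoff frequency of a first-order RC filter:
fc = 1 / (2 * pi * R * C)
C = 10.0 uF = 1e-05 F
fc = 1 / (2 * pi * 79021.0 * 1e-05)
   = 1 / 4.9650358615864
   = 0.201408 Hz

0.201408 Hz


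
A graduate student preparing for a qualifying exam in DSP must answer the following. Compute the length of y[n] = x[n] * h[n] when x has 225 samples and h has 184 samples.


Linear convolution output length:
L = N + M - 1
  = 225 + 184 - 1
  = 408 samples

408


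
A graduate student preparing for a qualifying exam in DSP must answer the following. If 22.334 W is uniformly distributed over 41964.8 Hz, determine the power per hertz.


Power spectral density:
PSD = P / BW
    = 22.334 / 41964.8
    = 0.00053221 W/Hz

0.00053221 W/Hz


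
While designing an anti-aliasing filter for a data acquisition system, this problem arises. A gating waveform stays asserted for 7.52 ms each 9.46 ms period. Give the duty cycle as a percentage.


Duty cycle as a percentage:
DC = (t_on / T) * 100
   = (7.52 / 9.46) * 100
   = 0.794926 * 100
   = 79.49 %

79.49 %


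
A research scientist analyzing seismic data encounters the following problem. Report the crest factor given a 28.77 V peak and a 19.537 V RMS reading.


Crest factor is the ratio of peak to RMS:
CF = V_peak / V_rms
   = 28.77 / 19.537
   = 1.4726

1.4726


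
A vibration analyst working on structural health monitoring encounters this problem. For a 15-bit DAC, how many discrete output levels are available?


Number of quantization levels = 2^N
= 2^15
= 32768

32768


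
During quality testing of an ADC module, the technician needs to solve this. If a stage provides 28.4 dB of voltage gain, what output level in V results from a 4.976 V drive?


Output voltage from dB gain:
V_out = V_in * 10^(gain_dB / 20)
      = 4.976 * 10^(28.4 / 20)
      = 4.976 * 26.30268
      = 130.8821 V

130.8821 V


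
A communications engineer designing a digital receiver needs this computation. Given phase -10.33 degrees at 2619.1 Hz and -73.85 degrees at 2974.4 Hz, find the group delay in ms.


Group delay from phase difference:
tau = -d(phi)/d(omega)
d(phi) = -63.52 deg = -1.108633 rad
d(omega) = 2*pi*(2974.4 - 2619.1) = 2232.4157 rad/s
tau = -(-1.108633) / 2232.4157
    = 0.4966 ms

0.4966 ms


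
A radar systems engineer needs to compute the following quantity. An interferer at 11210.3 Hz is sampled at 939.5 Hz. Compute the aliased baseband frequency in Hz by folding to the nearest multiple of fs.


Compute the nearest integer multiple of fs to the signal:
n = round(11210.3 / 939.5) = 12
f_alias = |11210.3 - 12 * 939.5|
        = |11210.3 - 11274.0|
        = 63.7 Hz

63.7


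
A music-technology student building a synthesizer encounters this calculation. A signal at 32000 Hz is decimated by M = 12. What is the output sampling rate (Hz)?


Decimation reduces the sample rate:
fs_out = fs_in / M
       = 32000 / 12
       = 2666.6667 Hz

2666.6667 Hz


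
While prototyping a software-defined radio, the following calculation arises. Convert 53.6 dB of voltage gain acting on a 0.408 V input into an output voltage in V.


Output voltage from dB gain:
V_out = V_in * 10^(gain_dB / 20)
      = 0.408 * 10^(53.6 / 20)
      = 0.408 * 478.630092
      = 195.2811 V

195.2811 V


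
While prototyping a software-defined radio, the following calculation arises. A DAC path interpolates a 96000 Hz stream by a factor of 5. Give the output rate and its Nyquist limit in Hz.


Step 1 — output sample rate after interpolation by L:
fs_out = L * fs_in = 5 * 96000 = 480000 Hz

Step 2 — Nyquist frequency of the output stream:
f_Nyq = fs_out / 2 = 480000 / 2 = 240000.0 Hz

fs_out = 480000 Hz; f_Nyquist = 240000.0 Hz


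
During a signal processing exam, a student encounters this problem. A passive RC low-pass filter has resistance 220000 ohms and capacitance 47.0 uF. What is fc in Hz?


Cutoff frequency of a first-order RC filter:
fc = 1 / (2 * pi * R * C)
C = 47.0 uF = 4.7e-05 F
fc = 1 / (2 * pi * 220000 * 4.7e-05)
   = 1 / 64.968136076237
   = 0.015392 Hz

0.015392 Hz


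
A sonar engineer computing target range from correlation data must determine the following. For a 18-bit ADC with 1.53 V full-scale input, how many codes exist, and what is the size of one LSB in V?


Step 1 — number of quantization levels:
L = 2^N = 2^18 = 262144

Step 2 — LSB step size:
delta = Vfs / L
      = 1.53 / 262144
      = 5.84e-06 V

Levels = 262144; step size = 5.84e-06 V


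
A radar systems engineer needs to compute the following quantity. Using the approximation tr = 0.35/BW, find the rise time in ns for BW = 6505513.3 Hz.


Rise time from bandwidth relationship:
tr = 0.35 / BW
   = 0.35 / 6505513.3
   = 5.380052024e-08 s
   = 53.8005 ns

53.8005 ns


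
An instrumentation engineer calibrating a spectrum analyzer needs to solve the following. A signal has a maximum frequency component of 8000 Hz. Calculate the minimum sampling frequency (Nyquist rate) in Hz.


The Nyquist rate is twice the maximum frequency component.
fs_min = 2 * fmax
      = 2 * 8000
      = 16000 Hz

16000


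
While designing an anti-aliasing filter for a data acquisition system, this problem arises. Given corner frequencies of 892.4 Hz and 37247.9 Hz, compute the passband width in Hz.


Bandwidth is the difference of -3dB frequencies:
BW = f_high - f_low
   = 37247.9 - 892.4
   = 36355.5 Hz

36355.5 Hz


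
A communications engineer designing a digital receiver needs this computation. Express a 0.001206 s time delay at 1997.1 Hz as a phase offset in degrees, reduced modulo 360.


Phase shift from frequency and time delay:
phi = 360 * f * t_delay
    = 360 * 1997.1 * 0.001206
    = 867.06 degrees
    mod 360 = 147.06 degrees

147.06 degrees


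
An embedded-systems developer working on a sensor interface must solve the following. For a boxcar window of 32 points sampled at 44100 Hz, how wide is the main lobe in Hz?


Main lobe width for a rectangular window:
Width = 2 * fs / N
      = 2 * 44100 / 32
      = 88200 / 32
      = 2756.25 Hz

2756.25 Hz


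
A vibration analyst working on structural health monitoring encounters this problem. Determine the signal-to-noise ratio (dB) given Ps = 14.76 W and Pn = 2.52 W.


SNR in decibels:
SNR = 10 * log10(Ps / Pn)
    = 10 * log10(14.76 / 2.52)
    = 10 * log10(5.8571)
    = 10 * 0.7677
    = 7.68 dB

7.68 dB


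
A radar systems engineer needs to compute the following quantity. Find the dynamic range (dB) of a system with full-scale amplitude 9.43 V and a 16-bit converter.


Dynamic range from full-scale to LSB:
V_min = V_max / 2^bits = 9.43 / 2^16
DR = 20 * log10(V_max / V_min)
   = 20 * log10(2^16)
   = 20 * 16 * log10(2)
   = 96.33 dB

96.33 dB


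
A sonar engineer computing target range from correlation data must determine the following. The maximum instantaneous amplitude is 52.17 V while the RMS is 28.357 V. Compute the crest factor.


Crest factor is the ratio of peak to RMS:
CF = V_peak / V_rms
   = 52.17 / 28.357
   = 1.8398

1.8398


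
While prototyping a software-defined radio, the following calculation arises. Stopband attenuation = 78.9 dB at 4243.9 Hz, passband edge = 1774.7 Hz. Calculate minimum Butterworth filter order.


Butterworth filter order formula:
n = log10(10^(A/10) - 1) / (2 * log10(f_stop/f_pass))
10^(78.9/10) - 1 = 77624710.6629
f_stop/f_pass = 4243.9 / 1774.7 = 2.3913
n = 10.4189 -> ceil = 11

11


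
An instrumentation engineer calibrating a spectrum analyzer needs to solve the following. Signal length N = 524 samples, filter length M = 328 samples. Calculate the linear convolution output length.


Linear convolution output length:
L = N + M - 1
  = 524 + 328 - 1
  = 851 samples

851


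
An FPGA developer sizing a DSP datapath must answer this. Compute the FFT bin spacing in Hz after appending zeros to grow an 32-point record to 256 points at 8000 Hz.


Frequency resolution after zero-padding:
N_padded = 32 * 8 = 256
df = fs / N_padded
   = 8000 / 256
   = 31.25 Hz

31.25 Hz


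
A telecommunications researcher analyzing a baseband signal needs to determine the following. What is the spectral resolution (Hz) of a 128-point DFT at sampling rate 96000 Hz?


DFT frequency resolution:
df = fs / N
   = 96000 / 128
   = 750.0 Hz

750.0 Hz


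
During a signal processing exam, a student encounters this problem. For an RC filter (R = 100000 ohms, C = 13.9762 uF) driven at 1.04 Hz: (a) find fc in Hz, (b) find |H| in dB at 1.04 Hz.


Step 1 — cutoff frequency:
fc = 1 / (2*pi*R*C)
C = 13.9762 uF = 1.39762e-05 F
fc = 1 / (2*pi*100000*1.39762e-05)
   = 0.113876 Hz

Step 2 — magnitude at f = 1.04 Hz:
|H(f)| = 1 / sqrt(1 + (f/fc)^2)
f/fc = 1.04 / 0.113876 = 9.132741
|H| = 1 / sqrt(1 + 83.406958) = 0.1088456
|H|_dB = 20*log10(0.1088456) = -19.26 dB

fc = 0.113876 Hz; |H(1.04 Hz)| = -19.26 dB


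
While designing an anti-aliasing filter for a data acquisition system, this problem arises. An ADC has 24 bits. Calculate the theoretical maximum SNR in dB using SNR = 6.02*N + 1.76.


Theoretical SNR for a full-scale sinusoid:
SNR = 6.02 * N + 1.76
    = 6.02 * 24 + 1.76
    = 144.48 + 1.76
    = 146.24 dB

146.24 dB


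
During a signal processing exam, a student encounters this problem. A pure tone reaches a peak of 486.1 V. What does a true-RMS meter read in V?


RMS voltage for a sinusoidal waveform:
V_rms = V_peak / sqrt(2)
      = 486.1 / 1.414214
      = 343.725 V

343.725 V


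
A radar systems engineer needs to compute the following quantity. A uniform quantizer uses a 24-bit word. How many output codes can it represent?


Number of quantization levels = 2^N
= 2^24
= 16777216

16777216


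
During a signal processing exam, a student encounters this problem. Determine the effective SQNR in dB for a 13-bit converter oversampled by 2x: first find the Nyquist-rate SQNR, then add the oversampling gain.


Step 1 — baseline SQNR at Nyquist:
SQNR_base = 6.02*N + 1.76
          = 6.02*13 + 1.76
          = 80.02 dB

Step 2 — oversampling processing gain:
G = 10*log10(OSR) = 10*log10(2) = 3.01 dB

Step 3 — total:
SQNR_total = 80.02 + 3.01 = 83.03 dB

Base SQNR = 80.02 dB; oversampled SQNR = 83.03 dB


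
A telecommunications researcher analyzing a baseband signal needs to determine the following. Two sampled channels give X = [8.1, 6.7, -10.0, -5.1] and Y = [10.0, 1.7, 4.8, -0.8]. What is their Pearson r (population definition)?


Pearson correlation coefficient (population):
r = cov(X,Y) / (std(X) * std(Y))
Mean X = -0.075, Mean Y = 3.925
Cov(X,Y) = 12.411875
Std(X) = 7.689075, Std(Y) = 4.029501
r = 0.4006

0.4006


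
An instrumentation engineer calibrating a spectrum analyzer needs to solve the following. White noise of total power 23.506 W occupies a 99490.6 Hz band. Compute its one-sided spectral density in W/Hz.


Power spectral density:
PSD = P / BW
    = 23.506 / 99490.6
    = 0.00023626 W/Hz

0.00023626 W/Hz


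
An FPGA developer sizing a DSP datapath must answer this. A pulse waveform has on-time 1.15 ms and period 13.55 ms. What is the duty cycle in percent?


Duty cycle as a percentage:
DC = (t_on / T) * 100
   = (1.15 / 13.55) * 100
   = 0.084871 * 100
   = 8.49 %

8.49 %


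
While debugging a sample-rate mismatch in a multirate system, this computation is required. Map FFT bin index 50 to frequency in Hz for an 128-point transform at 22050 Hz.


Frequency of DFT bin k:
f_k = k * fs / N
    = 50 * 22050 / 128
    = 1102500 / 128
    = 8613.281 Hz

8613.281 Hz


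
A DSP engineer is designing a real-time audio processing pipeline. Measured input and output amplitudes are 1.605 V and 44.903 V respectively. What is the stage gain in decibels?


Voltage gain in dB:
G = 20 * log10(Vout / Vin)
  = 20 * log10(44.903 / 1.605)
  = 20 * log10(27.976947)
  = 20 * 1.4468
  = 28.94 dB

28.94 dB


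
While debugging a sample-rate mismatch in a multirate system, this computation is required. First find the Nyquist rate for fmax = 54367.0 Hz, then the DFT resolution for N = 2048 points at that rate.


Step 1 — Nyquist sampling rate:
fs = 2 * fmax = 2 * 54367.0 = 108734.0 Hz

Step 2 — DFT bin spacing:
df = fs / N = 108734.0 / 2048 = 53.0928 Hz

53.0928 Hz


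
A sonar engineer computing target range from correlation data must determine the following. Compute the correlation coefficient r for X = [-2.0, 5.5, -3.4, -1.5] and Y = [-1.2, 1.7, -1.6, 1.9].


Pearson correlation coefficient (population):
r = cov(X,Y) / (std(X) * std(Y))
Mean X = -0.35, Mean Y = 0.2
Cov(X,Y) = 3.655
Std(X) = 3.44855, Std(Y) = 1.607794
r = 0.6592

0.6592


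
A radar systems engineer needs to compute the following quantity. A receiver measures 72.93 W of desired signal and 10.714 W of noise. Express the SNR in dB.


SNR in decibels:
SNR = 10 * log10(Ps / Pn)
    = 10 * log10(72.93 / 10.714)
    = 10 * log10(6.807)
    = 10 * 0.833
    = 8.33 dB

8.33 dB


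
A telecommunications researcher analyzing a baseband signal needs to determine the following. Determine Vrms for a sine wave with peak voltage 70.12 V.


RMS voltage for a sinusoidal waveform:
V_rms = V_peak / sqrt(2)
      = 70.12 / 1.414214
      = 49.582 V

49.582 V


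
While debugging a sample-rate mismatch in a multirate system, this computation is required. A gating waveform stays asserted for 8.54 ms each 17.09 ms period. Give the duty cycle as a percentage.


Duty cycle as a percentage:
DC = (t_on / T) * 100
   = (8.54 / 17.09) * 100
   = 0.499707 * 100
   = 49.97 %

49.97 %


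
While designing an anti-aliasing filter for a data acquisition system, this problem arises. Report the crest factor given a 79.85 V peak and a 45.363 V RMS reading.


Crest factor is the ratio of peak to RMS:
CF = V_peak / V_rms
   = 79.85 / 45.363
   = 1.7602

1.7602


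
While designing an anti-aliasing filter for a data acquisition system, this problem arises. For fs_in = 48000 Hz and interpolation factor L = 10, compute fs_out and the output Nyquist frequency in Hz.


Step 1 — output sample rate after interpolation by L:
fs_out = L * fs_in = 10 * 48000 = 480000 Hz

Step 2 — Nyquist frequency of the output stream:
f_Nyq = fs_out / 2 = 480000 / 2 = 240000.0 Hz

fs_out = 480000 Hz; f_Nyquist = 240000.0 Hz


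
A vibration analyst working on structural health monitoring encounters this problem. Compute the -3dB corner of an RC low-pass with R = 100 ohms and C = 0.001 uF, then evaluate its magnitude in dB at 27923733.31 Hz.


Step 1 — cutoff frequency:
fc = 1 / (2*pi*R*C)
C = 0.001 uF = 1e-09 F
fc = 1 / (2*pi*100*1e-09)
   = 1591549.431 Hz

Step 2 — magnitude at f = 27923733.31 Hz:
|H(f)| = 1 / sqrt(1 + (f/fc)^2)
f/fc = 27923733.31 / 1591549.431 = 17.544999
|H| = 1 / sqrt(1 + 307.82699) = 0.0569039
|H|_dB = 20*log10(0.0569039) = -24.9 dB

fc = 1591549.431 Hz; |H(27923733.31 Hz)| = -24.9 dB


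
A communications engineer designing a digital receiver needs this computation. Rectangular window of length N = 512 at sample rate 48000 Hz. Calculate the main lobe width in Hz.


Main lobe width for a rectangular window:
Width = 2 * fs / N
      = 2 * 48000 / 512
      = 96000 / 512
      = 187.5 Hz

187.5 Hz


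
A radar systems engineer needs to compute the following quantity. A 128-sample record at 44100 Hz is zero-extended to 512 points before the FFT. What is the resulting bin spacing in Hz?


Frequency resolution after zero-padding:
N_padded = 128 * 4 = 512
df = fs / N_padded
   = 44100 / 512
   = 86.1328 Hz

86.1328 Hz


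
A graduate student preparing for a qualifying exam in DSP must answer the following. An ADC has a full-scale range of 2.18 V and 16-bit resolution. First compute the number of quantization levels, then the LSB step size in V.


Step 1 — number of quantization levels:
L = 2^N = 2^16 = 65536

Step 2 — LSB step size:
delta = Vfs / L
      = 2.18 / 65536
      = 3.326e-05 V

Levels = 65536; step size = 3.326e-05 V


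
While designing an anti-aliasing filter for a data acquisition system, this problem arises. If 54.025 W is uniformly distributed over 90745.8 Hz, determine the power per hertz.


Power spectral density:
PSD = P / BW
    = 54.025 / 90745.8
    = 0.00059534 W/Hz

0.00059534 W/Hz


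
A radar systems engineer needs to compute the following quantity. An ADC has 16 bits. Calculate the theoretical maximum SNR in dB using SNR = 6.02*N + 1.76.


Theoretical SNR for a full-scale sinusoid:
SNR = 6.02 * N + 1.76
    = 6.02 * 16 + 1.76
    = 96.32 + 1.76
    = 98.08 dB

98.08 dB


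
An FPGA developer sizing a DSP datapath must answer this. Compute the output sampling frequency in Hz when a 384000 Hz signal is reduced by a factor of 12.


Decimation reduces the sample rate:
fs_out = fs_in / M
       = 384000 / 12
       = 32000.0 Hz

32000.0 Hz


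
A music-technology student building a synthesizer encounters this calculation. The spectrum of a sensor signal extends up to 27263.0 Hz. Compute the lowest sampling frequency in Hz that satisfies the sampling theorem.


The Nyquist rate is twice the maximum frequency component.
fs_min = 2 * fmax
      = 2 * 27263.0
      = 54526.0 Hz

54526.0


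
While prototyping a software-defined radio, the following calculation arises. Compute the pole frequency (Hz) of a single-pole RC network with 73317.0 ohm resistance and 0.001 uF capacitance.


Cutoff frequency of a first-order RC filter:
fc = 1 / (2 * pi * R * C)
C = 0.001 uF = 1e-09 F
fc = 1 / (2 * pi * 73317.0 * 1e-09)
   = 1 / 0.00046066429716649
   = 2170.77817 Hz

2170.77817 Hz


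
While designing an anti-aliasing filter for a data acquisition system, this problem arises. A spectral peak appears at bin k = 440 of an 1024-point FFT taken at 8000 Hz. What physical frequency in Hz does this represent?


Frequency of DFT bin k:
f_k = k * fs / N
    = 440 * 8000 / 1024
    = 3520000 / 1024
    = 3437.5 Hz

3437.5 Hz


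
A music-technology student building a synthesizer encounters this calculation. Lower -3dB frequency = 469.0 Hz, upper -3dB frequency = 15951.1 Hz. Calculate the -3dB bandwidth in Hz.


Bandwidth is the difference of -3dB frequencies:
BW = f_high - f_low
   = 15951.1 - 469.0
   = 15482.1 Hz

15482.1 Hz


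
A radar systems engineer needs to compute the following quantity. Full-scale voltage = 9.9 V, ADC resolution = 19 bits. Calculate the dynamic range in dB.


Dynamic range from full-scale to LSB:
V_min = V_max / 2^bits = 9.9 / 2^19
DR = 20 * log10(V_max / V_min)
   = 20 * log10(2^19)
   = 20 * 19 * log10(2)
   = 114.39 dB

114.39 dB


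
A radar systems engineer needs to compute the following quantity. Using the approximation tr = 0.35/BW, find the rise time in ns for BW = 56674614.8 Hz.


Rise time from bandwidth relationship:
tr = 0.35 / BW
   = 0.35 / 56674614.8
   = 6.175604391e-09 s
   = 6.1756 ns

6.1756 ns


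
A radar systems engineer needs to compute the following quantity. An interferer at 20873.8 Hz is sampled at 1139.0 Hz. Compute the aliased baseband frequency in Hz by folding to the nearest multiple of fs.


Compute the nearest integer multiple of fs to the signal:
n = round(20873.8 / 1139.0) = 18
f_alias = |20873.8 - 18 * 1139.0|
        = |20873.8 - 20502.0|
        = 371.8 Hz

371.8


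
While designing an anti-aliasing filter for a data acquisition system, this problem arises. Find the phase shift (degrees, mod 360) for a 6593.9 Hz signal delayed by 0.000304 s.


Phase shift from frequency and time delay:
phi = 360 * f * t_delay
    = 360 * 6593.9 * 0.000304
    = 721.64 degrees
    mod 360 = 1.64 degrees

1.64 degrees


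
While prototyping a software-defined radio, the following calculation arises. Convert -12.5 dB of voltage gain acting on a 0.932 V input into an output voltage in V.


Output voltage from dB gain:
V_out = V_in * 10^(gain_dB / 20)
      = 0.932 * 10^(-12.5 / 20)
      = 0.932 * 0.237137
      = 0.221 V

0.221 V


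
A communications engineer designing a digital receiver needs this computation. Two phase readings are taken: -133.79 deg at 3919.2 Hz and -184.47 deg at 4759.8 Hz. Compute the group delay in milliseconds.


Group delay from phase difference:
tau = -d(phi)/d(omega)
d(phi) = -50.68 deg = -0.884533 rad
d(omega) = 2*pi*(4759.8 - 3919.2) = 5281.6456 rad/s
tau = -(-0.884533) / 5281.6456
    = 0.1675 ms

0.1675 ms


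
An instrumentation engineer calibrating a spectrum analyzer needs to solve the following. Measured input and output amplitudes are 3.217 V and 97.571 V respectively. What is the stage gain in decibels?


Voltage gain in dB:
G = 20 * log10(Vout / Vin)
  = 20 * log10(97.571 / 3.217)
  = 20 * log10(30.32981)
  = 20 * 1.48187
  = 29.64 dB

29.64 dB


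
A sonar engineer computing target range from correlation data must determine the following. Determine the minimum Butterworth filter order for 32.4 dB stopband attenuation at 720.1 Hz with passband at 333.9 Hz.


Butterworth filter order formula:
n = log10(10^(A/10) - 1) / (2 * log10(f_stop/f_pass))
10^(32.4/10) - 1 = 1736.8008
f_stop/f_pass = 720.1 / 333.9 = 2.1566
n = 4.8532 -> ceil = 5

5


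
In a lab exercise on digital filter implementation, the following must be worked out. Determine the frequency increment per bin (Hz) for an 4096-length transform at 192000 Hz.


DFT frequency resolution:
df = fs / N
   = 192000 / 4096
   = 46.875 Hz

46.875 Hz


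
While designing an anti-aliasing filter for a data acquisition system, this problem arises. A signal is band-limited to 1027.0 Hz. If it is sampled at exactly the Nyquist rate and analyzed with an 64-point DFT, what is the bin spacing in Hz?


Step 1 — Nyquist sampling rate:
fs = 2 * fmax = 2 * 1027.0 = 2054.0 Hz

Step 2 — DFT bin spacing:
df = fs / N = 2054.0 / 64 = 32.0938 Hz

32.0938 Hz


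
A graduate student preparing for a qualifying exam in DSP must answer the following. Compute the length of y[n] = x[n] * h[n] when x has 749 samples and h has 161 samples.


Linear convolution output length:
L = N + M - 1
  = 749 + 161 - 1
  = 909 samples

909


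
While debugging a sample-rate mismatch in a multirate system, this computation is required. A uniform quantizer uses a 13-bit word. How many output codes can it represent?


Number of quantization levels = 2^N
= 2^13
= 8192

8192


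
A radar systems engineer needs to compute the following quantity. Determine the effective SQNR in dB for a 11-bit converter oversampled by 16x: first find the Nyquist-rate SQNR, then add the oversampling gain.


Step 1 — baseline SQNR at Nyquist:
SQNR_base = 6.02*N + 1.76
          = 6.02*11 + 1.76
          = 67.98 dB

Step 2 — oversampling processing gain:
G = 10*log10(OSR) = 10*log10(16) = 12.04 dB

Step 3 — total:
SQNR_total = 67.98 + 12.04 = 80.02 dB

Base SQNR = 67.98 dB; oversampled SQNR = 80.02 dB


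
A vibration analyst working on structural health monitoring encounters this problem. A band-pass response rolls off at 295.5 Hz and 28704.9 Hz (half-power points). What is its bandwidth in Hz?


Bandwidth is the difference of -3dB frequencies:
BW = f_high - f_low
   = 28704.9 - 295.5
   = 28409.4 Hz

28409.4 Hz


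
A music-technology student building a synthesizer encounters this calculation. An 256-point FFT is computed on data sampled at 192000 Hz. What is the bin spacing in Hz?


DFT frequency resolution:
df = fs / N
   = 192000 / 256
   = 750.0 Hz

750.0 Hz


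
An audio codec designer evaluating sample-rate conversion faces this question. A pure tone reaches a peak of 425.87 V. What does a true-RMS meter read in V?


RMS voltage for a sinusoidal waveform:
V_rms = V_peak / sqrt(2)
      = 425.87 / 1.414214
      = 301.136 V

301.136 V


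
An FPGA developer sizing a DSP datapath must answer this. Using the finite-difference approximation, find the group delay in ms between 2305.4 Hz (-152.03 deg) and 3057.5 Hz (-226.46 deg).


Group delay from phase difference:
tau = -d(phi)/d(omega)
d(phi) = -74.43 deg = -1.299049 rad
d(omega) = 2*pi*(3057.5 - 2305.4) = 4725.5837 rad/s
tau = -(-1.299049) / 4725.5837
    = 0.2749 ms

0.2749 ms


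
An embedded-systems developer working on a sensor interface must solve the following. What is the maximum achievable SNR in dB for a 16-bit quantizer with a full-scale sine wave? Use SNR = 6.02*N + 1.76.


Theoretical SNR for a full-scale sinusoid:
SNR = 6.02 * N + 1.76
    = 6.02 * 16 + 1.76
    = 96.32 + 1.76
    = 98.08 dB

98.08 dB


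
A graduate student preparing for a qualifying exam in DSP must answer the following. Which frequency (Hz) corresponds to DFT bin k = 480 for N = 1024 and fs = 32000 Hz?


Frequency of DFT bin k:
f_k = k * fs / N
    = 480 * 32000 / 1024
    = 15360000 / 1024
    = 15000.0 Hz

15000.0 Hz


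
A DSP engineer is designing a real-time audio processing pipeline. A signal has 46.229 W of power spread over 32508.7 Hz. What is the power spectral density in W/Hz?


Power spectral density:
PSD = P / BW
    = 46.229 / 32508.7
    = 0.00142205 W/Hz

0.00142205 W/Hz
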